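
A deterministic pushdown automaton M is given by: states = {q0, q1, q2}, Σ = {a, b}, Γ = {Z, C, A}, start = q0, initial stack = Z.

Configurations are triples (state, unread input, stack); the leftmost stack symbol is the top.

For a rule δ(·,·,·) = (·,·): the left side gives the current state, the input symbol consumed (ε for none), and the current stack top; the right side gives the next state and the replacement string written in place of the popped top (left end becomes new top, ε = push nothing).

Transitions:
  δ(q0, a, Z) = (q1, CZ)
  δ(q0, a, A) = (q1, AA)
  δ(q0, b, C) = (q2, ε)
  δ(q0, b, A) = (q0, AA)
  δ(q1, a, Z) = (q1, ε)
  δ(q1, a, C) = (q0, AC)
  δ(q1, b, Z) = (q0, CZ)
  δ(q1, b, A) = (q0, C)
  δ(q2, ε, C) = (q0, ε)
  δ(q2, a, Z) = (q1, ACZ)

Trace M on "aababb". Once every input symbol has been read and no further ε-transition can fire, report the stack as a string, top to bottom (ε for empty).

AACZ

(q0, aababb, Z) ⊢ (q1, ababb, CZ) ⊢ (q0, babb, ACZ) ⊢ (q0, abb, AACZ) ⊢ (q1, bb, AAACZ) ⊢ (q0, b, CAACZ) ⊢ (q2, ε, AACZ)
All input consumed in state q2 with stack AACZ.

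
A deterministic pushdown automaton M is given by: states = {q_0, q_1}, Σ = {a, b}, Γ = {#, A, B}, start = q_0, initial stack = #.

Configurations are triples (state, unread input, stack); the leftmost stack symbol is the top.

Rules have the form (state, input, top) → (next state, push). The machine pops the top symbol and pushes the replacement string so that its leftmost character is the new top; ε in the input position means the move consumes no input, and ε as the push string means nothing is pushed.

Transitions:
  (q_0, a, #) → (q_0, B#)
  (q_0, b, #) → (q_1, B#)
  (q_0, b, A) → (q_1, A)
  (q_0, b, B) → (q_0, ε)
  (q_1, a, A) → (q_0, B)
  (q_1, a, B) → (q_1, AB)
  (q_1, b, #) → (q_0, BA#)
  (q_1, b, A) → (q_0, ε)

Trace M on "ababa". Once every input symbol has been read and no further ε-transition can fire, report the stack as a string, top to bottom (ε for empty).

B#

(q_0, ababa, #) ⊢ (q_0, baba, B#) ⊢ (q_0, aba, #) ⊢ (q_0, ba, B#) ⊢ (q_0, a, #) ⊢ (q_0, ε, B#)
All input consumed in state q_0 with stack B#.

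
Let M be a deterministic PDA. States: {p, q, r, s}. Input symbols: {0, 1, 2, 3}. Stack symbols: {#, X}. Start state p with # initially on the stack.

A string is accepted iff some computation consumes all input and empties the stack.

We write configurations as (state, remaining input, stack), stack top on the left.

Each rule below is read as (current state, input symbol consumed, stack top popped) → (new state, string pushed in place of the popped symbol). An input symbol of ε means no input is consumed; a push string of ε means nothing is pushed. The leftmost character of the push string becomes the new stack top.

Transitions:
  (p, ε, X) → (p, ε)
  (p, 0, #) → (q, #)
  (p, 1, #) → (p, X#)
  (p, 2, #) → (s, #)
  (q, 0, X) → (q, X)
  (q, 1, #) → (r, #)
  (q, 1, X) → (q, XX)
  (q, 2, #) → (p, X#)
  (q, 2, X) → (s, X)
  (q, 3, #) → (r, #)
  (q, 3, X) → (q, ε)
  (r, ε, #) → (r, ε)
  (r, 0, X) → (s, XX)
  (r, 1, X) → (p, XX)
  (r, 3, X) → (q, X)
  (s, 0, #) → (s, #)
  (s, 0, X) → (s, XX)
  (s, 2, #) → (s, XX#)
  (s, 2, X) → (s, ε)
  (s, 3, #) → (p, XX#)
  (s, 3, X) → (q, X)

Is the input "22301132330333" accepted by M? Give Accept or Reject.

Accept

(p, 22301132330333, #)
  read 2, top #: go to s, push # → (s, 2301132330333, #)
  read 2, top #: go to s, push XX# → (s, 301132330333, XX#)
  read 3, top X: go to q, push X → (q, 01132330333, XX#)
  read 0, top X: go to q, push X → (q, 1132330333, XX#)
  read 1, top X: go to q, push XX → (q, 132330333, XXX#)
  read 1, top X: go to q, push XX → (q, 32330333, XXXX#)
  read 3, top X: go to q, push ε → (q, 2330333, XXX#)
  read 2, top X: go to s, push X → (s, 330333, XXX#)
  read 3, top X: go to q, push X → (q, 30333, XXX#)
  read 3, top X: go to q, push ε → (q, 0333, XX#)
  read 0, top X: go to q, push X → (q, 333, XX#)
  read 3, top X: go to q, push ε → (q, 33, X#)
  read 3, top X: go to q, push ε → (q, 3, #)
  read 3, top #: go to r, push # → (r, ε, #)
  ε-move, top #: go to r, push ε → (r, ε, ε)
All input consumed and the stack is empty.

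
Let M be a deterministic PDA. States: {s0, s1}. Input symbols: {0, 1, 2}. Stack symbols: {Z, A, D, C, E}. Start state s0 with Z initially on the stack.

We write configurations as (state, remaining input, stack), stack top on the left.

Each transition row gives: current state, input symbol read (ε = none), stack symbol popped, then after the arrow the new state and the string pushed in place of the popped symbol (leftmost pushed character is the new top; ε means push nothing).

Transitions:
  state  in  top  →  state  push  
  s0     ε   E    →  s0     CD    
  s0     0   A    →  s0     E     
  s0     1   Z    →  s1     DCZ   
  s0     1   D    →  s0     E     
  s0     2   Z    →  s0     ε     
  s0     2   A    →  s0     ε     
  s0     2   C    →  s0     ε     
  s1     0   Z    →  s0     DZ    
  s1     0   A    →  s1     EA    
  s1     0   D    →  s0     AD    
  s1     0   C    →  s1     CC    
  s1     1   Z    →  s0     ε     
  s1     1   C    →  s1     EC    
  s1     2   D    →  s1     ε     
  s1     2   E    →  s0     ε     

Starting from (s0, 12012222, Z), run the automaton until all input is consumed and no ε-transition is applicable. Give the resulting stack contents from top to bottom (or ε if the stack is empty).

(s0, 12012222, Z) ⊢ (s1, 2012222, DCZ) ⊢ (s1, 012222, CZ) ⊢ (s1, 12222, CCZ) ⊢ (s1, 2222, ECCZ) ⊢ (s0, 222, CCZ) ⊢ (s0, 22, CZ) ⊢ (s0, 2, Z) ⊢ (s0, ε, ε)
All input consumed in state s0 with stack ε.

ε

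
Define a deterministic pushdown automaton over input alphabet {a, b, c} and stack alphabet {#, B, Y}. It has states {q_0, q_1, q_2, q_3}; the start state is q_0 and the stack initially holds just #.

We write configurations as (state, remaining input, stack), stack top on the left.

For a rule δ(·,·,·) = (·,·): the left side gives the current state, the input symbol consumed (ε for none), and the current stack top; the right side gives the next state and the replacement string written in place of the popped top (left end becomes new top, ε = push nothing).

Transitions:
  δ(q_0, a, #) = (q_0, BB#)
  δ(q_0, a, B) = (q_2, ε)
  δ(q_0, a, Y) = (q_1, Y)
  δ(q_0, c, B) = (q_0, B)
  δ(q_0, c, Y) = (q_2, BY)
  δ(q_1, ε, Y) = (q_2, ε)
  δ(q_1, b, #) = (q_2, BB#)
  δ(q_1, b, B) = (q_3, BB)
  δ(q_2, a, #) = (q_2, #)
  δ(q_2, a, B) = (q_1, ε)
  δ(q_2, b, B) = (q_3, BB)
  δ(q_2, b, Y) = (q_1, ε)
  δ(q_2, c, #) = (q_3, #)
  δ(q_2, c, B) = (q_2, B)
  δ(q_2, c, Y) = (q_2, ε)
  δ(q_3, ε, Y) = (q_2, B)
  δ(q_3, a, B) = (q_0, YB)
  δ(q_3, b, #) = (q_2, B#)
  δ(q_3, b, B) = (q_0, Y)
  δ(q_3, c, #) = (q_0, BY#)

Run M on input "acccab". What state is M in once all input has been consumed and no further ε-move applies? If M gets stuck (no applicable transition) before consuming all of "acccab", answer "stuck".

(q_0, acccab, #)
  read a, top #: go to q_0, push BB# → (q_0, cccab, BB#)
  read c, top B: go to q_0, push B → (q_0, ccab, BB#)
  read c, top B: go to q_0, push B → (q_0, cab, BB#)
  read c, top B: go to q_0, push B → (q_0, ab, BB#)
  read a, top B: go to q_2, push ε → (q_2, b, B#)
  read b, top B: go to q_3, push BB → (q_3, ε, BB#)
All input consumed; M is in state q_3.

q_3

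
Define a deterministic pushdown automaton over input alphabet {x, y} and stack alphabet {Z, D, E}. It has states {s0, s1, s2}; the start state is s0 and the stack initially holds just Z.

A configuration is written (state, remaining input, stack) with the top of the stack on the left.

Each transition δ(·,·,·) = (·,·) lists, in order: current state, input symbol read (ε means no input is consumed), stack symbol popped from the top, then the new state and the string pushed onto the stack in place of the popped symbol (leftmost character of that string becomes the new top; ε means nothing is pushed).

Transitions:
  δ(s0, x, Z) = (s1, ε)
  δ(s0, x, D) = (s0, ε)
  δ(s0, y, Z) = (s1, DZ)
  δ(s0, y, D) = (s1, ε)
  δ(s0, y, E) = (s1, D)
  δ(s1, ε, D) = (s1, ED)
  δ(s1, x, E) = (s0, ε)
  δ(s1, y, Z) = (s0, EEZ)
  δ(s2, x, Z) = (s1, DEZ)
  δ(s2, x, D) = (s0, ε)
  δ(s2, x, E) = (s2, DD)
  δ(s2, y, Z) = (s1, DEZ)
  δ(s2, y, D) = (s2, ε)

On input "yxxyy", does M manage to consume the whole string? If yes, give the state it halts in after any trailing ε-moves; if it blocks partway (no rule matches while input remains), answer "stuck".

(s0, yxxyy, Z)
  read y, top Z: go to s1, push DZ → (s1, xxyy, DZ)
  ε-move, top D: go to s1, push ED → (s1, xxyy, EDZ)
  read x, top E: go to s0, push ε → (s0, xyy, DZ)
  read x, top D: go to s0, push ε → (s0, yy, Z)
  read y, top Z: go to s1, push DZ → (s1, y, DZ)
  ε-move, top D: go to s1, push ED → (s1, y, EDZ)
No transition for (s1, y, top E); M blocks with input y remaining.

stuck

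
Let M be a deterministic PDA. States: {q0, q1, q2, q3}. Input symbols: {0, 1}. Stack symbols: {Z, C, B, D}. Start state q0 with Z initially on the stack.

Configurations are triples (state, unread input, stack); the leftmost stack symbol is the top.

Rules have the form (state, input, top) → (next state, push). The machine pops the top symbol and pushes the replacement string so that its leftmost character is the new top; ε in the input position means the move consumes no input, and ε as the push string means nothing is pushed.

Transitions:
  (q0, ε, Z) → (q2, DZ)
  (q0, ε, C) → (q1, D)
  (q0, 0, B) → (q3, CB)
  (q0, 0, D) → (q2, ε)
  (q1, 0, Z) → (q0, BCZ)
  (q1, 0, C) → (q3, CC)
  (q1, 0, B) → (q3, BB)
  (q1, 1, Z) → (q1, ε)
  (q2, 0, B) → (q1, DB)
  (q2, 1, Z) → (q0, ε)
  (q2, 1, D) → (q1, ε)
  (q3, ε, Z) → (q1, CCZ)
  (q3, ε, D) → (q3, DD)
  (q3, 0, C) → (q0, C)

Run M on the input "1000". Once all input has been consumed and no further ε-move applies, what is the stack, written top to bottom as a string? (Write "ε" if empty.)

(q0, 1000, Z) ⊢ (q2, 1000, DZ) ⊢ (q1, 000, Z) ⊢ (q0, 00, BCZ) ⊢ (q3, 0, CBCZ) ⊢ (q0, ε, CBCZ) ⊢ (q1, ε, DBCZ)
All input consumed in state q1 with stack DBCZ.

DBCZ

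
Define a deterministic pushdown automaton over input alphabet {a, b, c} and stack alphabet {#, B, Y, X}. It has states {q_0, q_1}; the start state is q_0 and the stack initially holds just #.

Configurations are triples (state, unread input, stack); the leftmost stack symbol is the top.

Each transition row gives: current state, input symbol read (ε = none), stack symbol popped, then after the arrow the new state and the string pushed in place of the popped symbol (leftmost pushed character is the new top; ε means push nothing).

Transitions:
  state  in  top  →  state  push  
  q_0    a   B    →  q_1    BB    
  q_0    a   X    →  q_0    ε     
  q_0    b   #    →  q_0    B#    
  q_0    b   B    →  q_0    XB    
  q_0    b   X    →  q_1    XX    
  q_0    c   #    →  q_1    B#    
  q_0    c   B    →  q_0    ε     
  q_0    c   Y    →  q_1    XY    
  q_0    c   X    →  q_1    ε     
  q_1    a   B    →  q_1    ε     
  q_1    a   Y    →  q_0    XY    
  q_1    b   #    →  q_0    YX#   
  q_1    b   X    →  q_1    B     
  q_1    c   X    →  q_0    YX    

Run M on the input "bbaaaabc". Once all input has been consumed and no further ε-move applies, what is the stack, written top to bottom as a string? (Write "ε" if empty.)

XYX#

(q_0, bbaaaabc, #) ⊢ (q_0, baaaabc, B#) ⊢ (q_0, aaaabc, XB#) ⊢ (q_0, aaabc, B#) ⊢ (q_1, aabc, BB#) ⊢ (q_1, abc, B#) ⊢ (q_1, bc, #) ⊢ (q_0, c, YX#) ⊢ (q_1, ε, XYX#)
All input consumed in state q_1 with stack XYX#.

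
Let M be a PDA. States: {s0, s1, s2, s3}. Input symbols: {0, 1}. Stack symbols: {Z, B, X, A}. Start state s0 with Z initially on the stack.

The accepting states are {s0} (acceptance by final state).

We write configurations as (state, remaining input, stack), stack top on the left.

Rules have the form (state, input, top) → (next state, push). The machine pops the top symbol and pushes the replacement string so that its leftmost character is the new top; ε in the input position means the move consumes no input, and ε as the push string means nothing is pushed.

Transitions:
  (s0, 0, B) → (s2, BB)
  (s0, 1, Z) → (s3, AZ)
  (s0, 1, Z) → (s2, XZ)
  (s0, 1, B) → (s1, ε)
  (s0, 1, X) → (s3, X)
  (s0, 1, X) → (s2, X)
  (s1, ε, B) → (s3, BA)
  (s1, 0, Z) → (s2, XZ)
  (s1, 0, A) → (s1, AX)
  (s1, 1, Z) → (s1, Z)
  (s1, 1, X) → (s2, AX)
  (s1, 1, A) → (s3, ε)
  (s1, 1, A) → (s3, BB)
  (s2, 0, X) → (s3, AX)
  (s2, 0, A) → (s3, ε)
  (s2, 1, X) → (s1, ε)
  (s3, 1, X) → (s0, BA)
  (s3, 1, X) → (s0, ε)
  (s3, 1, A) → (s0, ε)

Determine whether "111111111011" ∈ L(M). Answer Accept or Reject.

No computation consumes all input and reaches a final state.

Reject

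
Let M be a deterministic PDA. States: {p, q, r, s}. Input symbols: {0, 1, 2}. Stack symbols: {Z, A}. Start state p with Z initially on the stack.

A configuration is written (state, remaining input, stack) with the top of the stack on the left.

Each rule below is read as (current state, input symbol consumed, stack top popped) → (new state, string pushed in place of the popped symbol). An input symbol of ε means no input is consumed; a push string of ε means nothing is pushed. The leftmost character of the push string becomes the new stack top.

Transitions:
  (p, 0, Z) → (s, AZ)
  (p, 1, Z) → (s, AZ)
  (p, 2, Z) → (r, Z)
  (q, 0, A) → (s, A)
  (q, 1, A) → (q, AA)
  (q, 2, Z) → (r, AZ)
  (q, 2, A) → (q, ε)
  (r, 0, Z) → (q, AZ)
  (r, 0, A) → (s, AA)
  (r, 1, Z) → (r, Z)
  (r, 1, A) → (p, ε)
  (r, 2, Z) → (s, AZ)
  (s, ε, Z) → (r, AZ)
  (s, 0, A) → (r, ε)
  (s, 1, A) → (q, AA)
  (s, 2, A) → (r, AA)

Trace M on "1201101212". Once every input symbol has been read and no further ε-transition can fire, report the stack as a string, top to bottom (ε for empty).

AAAAAZ

(p, 1201101212, Z) ⊢ (s, 201101212, AZ) ⊢ (r, 01101212, AAZ) ⊢ (s, 1101212, AAAZ) ⊢ (q, 101212, AAAAZ) ⊢ (q, 01212, AAAAAZ) ⊢ (s, 1212, AAAAAZ) ⊢ (q, 212, AAAAAAZ) ⊢ (q, 12, AAAAAZ) ⊢ (q, 2, AAAAAAZ) ⊢ (q, ε, AAAAAZ)
All input consumed in state q with stack AAAAAZ.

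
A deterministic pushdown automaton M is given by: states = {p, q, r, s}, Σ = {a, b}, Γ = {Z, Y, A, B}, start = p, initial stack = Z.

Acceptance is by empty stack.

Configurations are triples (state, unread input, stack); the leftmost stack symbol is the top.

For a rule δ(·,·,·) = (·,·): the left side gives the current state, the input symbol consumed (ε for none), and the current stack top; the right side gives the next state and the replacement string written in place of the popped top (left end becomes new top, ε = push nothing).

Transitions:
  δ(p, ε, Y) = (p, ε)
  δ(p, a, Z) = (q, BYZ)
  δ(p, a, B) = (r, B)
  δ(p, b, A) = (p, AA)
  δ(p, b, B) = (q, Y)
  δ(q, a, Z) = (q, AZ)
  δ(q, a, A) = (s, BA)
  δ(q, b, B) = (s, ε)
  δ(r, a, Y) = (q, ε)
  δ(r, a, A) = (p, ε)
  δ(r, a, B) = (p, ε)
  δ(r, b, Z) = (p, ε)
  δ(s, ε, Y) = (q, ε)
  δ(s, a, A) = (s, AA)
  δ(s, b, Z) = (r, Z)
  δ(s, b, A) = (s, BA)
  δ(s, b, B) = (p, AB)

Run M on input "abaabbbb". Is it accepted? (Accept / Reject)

Reject

(p, abaabbbb, Z)
  read a, top Z: go to q, push BYZ → (q, baabbbb, BYZ)
  read b, top B: go to s, push ε → (s, aabbbb, YZ)
  ε-move, top Y: go to q, push ε → (q, aabbbb, Z)
  read a, top Z: go to q, push AZ → (q, abbbb, AZ)
  read a, top A: go to s, push BA → (s, bbbb, BAZ)
  read b, top B: go to p, push AB → (p, bbb, ABAZ)
  read b, top A: go to p, push AA → (p, bb, AABAZ)
  read b, top A: go to p, push AA → (p, b, AAABAZ)
  read b, top A: go to p, push AA → (p, ε, AAAABAZ)
All input consumed; stack is AAAABAZ, not empty, and no further ε-move applies.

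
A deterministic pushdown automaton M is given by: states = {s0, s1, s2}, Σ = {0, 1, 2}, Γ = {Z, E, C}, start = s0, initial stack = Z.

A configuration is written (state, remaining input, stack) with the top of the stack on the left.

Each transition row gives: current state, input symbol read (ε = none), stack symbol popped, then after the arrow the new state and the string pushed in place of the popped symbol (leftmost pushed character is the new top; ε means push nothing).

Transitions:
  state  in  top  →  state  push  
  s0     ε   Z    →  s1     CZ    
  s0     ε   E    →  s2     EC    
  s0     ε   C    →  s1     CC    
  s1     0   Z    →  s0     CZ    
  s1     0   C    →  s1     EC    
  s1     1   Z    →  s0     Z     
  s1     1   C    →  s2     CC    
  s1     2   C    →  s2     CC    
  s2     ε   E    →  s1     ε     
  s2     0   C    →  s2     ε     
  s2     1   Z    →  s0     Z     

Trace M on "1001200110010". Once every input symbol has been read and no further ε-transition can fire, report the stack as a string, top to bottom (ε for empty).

ECZ

(s0, 1001200110010, Z)
  ε-move, top Z: go to s1, push CZ → (s1, 1001200110010, CZ)
  read 1, top C: go to s2, push CC → (s2, 001200110010, CCZ)
  read 0, top C: go to s2, push ε → (s2, 01200110010, CZ)
  read 0, top C: go to s2, push ε → (s2, 1200110010, Z)
  read 1, top Z: go to s0, push Z → (s0, 200110010, Z)
  ε-move, top Z: go to s1, push CZ → (s1, 200110010, CZ)
  read 2, top C: go to s2, push CC → (s2, 00110010, CCZ)
  read 0, top C: go to s2, push ε → (s2, 0110010, CZ)
  read 0, top C: go to s2, push ε → (s2, 110010, Z)
  read 1, top Z: go to s0, push Z → (s0, 10010, Z)
  ε-move, top Z: go to s1, push CZ → (s1, 10010, CZ)
  read 1, top C: go to s2, push CC → (s2, 0010, CCZ)
  read 0, top C: go to s2, push ε → (s2, 010, CZ)
  read 0, top C: go to s2, push ε → (s2, 10, Z)
  read 1, top Z: go to s0, push Z → (s0, 0, Z)
  ε-move, top Z: go to s1, push CZ → (s1, 0, CZ)
  read 0, top C: go to s1, push EC → (s1, ε, ECZ)
All input consumed in state s1 with stack ECZ.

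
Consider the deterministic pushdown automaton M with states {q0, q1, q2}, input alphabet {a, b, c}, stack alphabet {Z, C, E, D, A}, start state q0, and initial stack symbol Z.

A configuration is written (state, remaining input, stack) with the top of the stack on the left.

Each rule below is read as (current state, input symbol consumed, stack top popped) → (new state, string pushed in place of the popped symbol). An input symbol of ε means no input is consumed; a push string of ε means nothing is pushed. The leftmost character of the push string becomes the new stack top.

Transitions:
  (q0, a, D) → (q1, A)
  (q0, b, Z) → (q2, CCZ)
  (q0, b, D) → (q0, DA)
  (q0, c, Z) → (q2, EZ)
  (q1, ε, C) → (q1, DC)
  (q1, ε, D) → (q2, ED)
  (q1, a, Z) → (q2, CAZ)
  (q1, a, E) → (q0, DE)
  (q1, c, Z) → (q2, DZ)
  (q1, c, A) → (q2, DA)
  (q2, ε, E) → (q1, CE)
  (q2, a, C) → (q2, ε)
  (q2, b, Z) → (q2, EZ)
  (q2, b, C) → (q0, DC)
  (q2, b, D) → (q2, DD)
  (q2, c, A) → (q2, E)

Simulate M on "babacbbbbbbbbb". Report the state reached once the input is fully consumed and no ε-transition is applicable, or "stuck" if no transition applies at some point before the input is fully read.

(q0, babacbbbbbbbbb, Z)
  read b, top Z: go to q2, push CCZ → (q2, abacbbbbbbbbb, CCZ)
  read a, top C: go to q2, push ε → (q2, bacbbbbbbbbb, CZ)
  read b, top C: go to q0, push DC → (q0, acbbbbbbbbb, DCZ)
  read a, top D: go to q1, push A → (q1, cbbbbbbbbb, ACZ)
  read c, top A: go to q2, push DA → (q2, bbbbbbbbb, DACZ)
  read b, top D: go to q2, push DD → (q2, bbbbbbbb, DDACZ)
  read b, top D: go to q2, push DD → (q2, bbbbbbb, DDDACZ)
  read b, top D: go to q2, push DD → (q2, bbbbbb, DDDDACZ)
  read b, top D: go to q2, push DD → (q2, bbbbb, DDDDDACZ)
  read b, top D: go to q2, push DD → (q2, bbbb, DDDDDDACZ)
  read b, top D: go to q2, push DD → (q2, bbb, DDDDDDDACZ)
  read b, top D: go to q2, push DD → (q2, bb, DDDDDDDDACZ)
  read b, top D: go to q2, push DD → (q2, b, DDDDDDDDDACZ)
  read b, top D: go to q2, push DD → (q2, ε, DDDDDDDDDDACZ)
All input consumed; M is in state q2.

q2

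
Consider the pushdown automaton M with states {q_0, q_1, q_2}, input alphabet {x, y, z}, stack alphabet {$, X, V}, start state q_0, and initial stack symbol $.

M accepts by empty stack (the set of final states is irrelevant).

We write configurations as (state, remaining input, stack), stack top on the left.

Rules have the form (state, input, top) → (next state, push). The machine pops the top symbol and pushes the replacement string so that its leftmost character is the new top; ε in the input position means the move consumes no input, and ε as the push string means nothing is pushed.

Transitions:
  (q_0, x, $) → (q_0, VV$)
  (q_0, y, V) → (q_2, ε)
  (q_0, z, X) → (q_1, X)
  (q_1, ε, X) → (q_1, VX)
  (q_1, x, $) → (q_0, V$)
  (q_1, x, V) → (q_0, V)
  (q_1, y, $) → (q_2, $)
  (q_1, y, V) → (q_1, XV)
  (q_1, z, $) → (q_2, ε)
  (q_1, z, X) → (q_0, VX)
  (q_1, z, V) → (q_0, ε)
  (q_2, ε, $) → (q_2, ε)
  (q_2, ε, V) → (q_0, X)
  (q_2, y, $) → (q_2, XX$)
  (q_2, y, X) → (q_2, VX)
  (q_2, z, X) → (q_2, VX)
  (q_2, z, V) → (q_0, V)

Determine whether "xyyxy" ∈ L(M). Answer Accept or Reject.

No computation consumes all input and empties the stack.

Reject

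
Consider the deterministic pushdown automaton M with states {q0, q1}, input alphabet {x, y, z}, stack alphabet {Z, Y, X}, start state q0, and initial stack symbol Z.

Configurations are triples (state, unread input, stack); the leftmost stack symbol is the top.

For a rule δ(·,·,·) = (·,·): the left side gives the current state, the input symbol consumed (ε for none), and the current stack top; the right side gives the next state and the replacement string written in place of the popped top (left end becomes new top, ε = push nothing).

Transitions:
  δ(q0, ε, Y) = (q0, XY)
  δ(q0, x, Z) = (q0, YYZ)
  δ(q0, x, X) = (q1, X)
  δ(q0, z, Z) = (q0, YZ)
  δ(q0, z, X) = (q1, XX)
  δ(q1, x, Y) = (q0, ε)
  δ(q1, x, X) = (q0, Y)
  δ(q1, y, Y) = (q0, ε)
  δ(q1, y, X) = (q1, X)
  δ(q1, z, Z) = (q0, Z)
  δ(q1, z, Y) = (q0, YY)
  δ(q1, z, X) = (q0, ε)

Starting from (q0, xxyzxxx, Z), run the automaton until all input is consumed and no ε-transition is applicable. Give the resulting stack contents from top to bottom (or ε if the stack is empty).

XYYYZ

(q0, xxyzxxx, Z)
  read x, top Z: go to q0, push YYZ → (q0, xyzxxx, YYZ)
  ε-move, top Y: go to q0, push XY → (q0, xyzxxx, XYYZ)
  read x, top X: go to q1, push X → (q1, yzxxx, XYYZ)
  read y, top X: go to q1, push X → (q1, zxxx, XYYZ)
  read z, top X: go to q0, push ε → (q0, xxx, YYZ)
  ε-move, top Y: go to q0, push XY → (q0, xxx, XYYZ)
  read x, top X: go to q1, push X → (q1, xx, XYYZ)
  read x, top X: go to q0, push Y → (q0, x, YYYZ)
  ε-move, top Y: go to q0, push XY → (q0, x, XYYYZ)
  read x, top X: go to q1, push X → (q1, ε, XYYYZ)
All input consumed in state q1 with stack XYYYZ.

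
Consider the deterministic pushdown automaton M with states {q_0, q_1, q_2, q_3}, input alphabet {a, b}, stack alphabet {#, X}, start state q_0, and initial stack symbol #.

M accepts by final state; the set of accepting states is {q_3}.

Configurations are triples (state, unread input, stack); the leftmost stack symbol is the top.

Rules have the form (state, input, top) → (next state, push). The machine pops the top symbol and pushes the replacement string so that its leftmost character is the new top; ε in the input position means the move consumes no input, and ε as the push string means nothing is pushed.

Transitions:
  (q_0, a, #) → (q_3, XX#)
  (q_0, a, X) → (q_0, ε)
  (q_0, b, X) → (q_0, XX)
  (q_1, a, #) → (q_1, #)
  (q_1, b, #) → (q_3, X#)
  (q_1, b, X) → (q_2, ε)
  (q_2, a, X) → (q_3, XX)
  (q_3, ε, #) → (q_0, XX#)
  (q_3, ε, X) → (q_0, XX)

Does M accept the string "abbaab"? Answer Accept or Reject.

(q_0, abbaab, #)
  read a, top #: go to q_3, push XX# → (q_3, bbaab, XX#)
  ε-move, top X: go to q_0, push XX → (q_0, bbaab, XXX#)
  read b, top X: go to q_0, push XX → (q_0, baab, XXXX#)
  read b, top X: go to q_0, push XX → (q_0, aab, XXXXX#)
  read a, top X: go to q_0, push ε → (q_0, ab, XXXX#)
  read a, top X: go to q_0, push ε → (q_0, b, XXX#)
  read b, top X: go to q_0, push XX → (q_0, ε, XXXX#)
All input consumed; state q_0 ∉ F and no further ε-move applies.

Reject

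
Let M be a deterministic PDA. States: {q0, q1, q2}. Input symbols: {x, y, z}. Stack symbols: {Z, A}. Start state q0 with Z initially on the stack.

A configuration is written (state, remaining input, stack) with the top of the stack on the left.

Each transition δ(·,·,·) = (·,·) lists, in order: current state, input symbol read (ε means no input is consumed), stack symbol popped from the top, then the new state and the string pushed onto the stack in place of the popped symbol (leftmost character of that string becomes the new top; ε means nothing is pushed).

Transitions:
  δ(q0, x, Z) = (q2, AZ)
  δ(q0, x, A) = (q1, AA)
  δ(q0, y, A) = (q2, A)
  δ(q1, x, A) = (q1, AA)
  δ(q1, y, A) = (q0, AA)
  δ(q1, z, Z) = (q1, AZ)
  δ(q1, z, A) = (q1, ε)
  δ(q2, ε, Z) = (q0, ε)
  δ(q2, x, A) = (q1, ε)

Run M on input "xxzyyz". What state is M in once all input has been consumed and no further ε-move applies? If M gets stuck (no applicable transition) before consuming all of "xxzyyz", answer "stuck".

(q0, xxzyyz, Z)
  read x, top Z: go to q2, push AZ → (q2, xzyyz, AZ)
  read x, top A: go to q1, push ε → (q1, zyyz, Z)
  read z, top Z: go to q1, push AZ → (q1, yyz, AZ)
  read y, top A: go to q0, push AA → (q0, yz, AAZ)
  read y, top A: go to q2, push A → (q2, z, AAZ)
No transition for (q2, z, top A); M blocks with input z remaining.

stuck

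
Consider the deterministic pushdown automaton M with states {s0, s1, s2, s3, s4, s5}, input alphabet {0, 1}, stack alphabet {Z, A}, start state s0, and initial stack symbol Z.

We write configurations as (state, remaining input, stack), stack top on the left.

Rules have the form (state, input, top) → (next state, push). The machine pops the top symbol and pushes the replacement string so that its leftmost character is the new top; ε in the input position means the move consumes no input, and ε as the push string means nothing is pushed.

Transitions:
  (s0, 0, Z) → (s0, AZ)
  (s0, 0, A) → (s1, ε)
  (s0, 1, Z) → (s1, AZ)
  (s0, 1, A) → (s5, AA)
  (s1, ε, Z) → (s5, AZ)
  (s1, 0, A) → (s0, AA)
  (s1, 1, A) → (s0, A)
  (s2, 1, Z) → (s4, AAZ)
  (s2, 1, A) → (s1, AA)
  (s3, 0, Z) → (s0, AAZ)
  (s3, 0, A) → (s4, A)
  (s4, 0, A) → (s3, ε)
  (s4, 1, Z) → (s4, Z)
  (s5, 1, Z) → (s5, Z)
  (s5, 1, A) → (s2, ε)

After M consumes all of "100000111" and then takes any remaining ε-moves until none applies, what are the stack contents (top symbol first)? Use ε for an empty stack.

(s0, 100000111, Z)
  read 1, top Z: go to s1, push AZ → (s1, 00000111, AZ)
  read 0, top A: go to s0, push AA → (s0, 0000111, AAZ)
  read 0, top A: go to s1, push ε → (s1, 000111, AZ)
  read 0, top A: go to s0, push AA → (s0, 00111, AAZ)
  read 0, top A: go to s1, push ε → (s1, 0111, AZ)
  read 0, top A: go to s0, push AA → (s0, 111, AAZ)
  read 1, top A: go to s5, push AA → (s5, 11, AAAZ)
  read 1, top A: go to s2, push ε → (s2, 1, AAZ)
  read 1, top A: go to s1, push AA → (s1, ε, AAAZ)
All input consumed in state s1 with stack AAAZ.

AAAZ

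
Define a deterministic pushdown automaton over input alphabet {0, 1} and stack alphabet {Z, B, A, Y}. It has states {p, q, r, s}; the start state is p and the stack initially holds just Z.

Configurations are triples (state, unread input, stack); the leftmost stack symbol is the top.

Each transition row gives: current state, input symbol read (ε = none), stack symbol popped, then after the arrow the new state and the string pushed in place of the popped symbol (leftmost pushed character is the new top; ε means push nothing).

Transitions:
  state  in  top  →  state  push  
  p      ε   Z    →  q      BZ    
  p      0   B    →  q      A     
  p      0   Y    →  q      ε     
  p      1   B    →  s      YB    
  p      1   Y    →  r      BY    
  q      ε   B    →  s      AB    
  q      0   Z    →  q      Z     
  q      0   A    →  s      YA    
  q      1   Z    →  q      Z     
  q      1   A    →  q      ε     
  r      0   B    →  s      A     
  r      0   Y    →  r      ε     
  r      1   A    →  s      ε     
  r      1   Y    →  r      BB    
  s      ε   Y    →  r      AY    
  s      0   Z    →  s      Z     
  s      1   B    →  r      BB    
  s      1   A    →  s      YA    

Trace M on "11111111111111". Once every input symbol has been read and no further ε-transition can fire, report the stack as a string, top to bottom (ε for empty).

(p, 11111111111111, Z) ⊢ (q, 11111111111111, BZ) ⊢ (s, 11111111111111, ABZ) ⊢ (s, 1111111111111, YABZ) ⊢ (r, 1111111111111, AYABZ) ⊢ (s, 111111111111, YABZ) ⊢ (r, 111111111111, AYABZ) ⊢ (s, 11111111111, YABZ) ⊢ (r, 11111111111, AYABZ) ⊢ (s, 1111111111, YABZ) ⊢ (r, 1111111111, AYABZ) ⊢ (s, 111111111, YABZ) ⊢ (r, 111111111, AYABZ) ⊢ (s, 11111111, YABZ) ⊢ (r, 11111111, AYABZ) ⊢ (s, 1111111, YABZ) ⊢ (r, 1111111, AYABZ) ⊢ (s, 111111, YABZ) ⊢ (r, 111111, AYABZ) ⊢ (s, 11111, YABZ) ⊢ (r, 11111, AYABZ) ⊢ (s, 1111, YABZ) ⊢ (r, 1111, AYABZ) ⊢ (s, 111, YABZ) ⊢ (r, 111, AYABZ) ⊢ (s, 11, YABZ) ⊢ (r, 11, AYABZ) ⊢ (s, 1, YABZ) ⊢ (r, 1, AYABZ) ⊢ (s, ε, YABZ) ⊢ (r, ε, AYABZ)
All input consumed in state r with stack AYABZ.

AYABZ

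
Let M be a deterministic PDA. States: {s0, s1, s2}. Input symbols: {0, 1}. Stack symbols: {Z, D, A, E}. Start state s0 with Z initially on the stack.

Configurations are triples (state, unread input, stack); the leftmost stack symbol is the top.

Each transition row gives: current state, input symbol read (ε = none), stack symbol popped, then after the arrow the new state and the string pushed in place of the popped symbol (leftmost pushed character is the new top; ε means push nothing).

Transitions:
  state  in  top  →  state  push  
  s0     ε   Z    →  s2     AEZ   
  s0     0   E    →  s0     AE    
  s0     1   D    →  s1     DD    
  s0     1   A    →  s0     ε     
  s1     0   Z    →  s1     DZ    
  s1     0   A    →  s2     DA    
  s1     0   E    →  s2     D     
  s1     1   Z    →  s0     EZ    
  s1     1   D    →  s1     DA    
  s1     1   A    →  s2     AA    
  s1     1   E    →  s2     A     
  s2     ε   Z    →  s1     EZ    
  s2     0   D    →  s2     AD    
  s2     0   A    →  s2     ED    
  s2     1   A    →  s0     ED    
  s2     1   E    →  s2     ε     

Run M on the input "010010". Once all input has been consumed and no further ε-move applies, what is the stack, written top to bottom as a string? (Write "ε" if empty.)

ADDEZ

(s0, 010010, Z)
  ε-move, top Z: go to s2, push AEZ → (s2, 010010, AEZ)
  read 0, top A: go to s2, push ED → (s2, 10010, EDEZ)
  read 1, top E: go to s2, push ε → (s2, 0010, DEZ)
  read 0, top D: go to s2, push AD → (s2, 010, ADEZ)
  read 0, top A: go to s2, push ED → (s2, 10, EDDEZ)
  read 1, top E: go to s2, push ε → (s2, 0, DDEZ)
  read 0, top D: go to s2, push AD → (s2, ε, ADDEZ)
All input consumed in state s2 with stack ADDEZ.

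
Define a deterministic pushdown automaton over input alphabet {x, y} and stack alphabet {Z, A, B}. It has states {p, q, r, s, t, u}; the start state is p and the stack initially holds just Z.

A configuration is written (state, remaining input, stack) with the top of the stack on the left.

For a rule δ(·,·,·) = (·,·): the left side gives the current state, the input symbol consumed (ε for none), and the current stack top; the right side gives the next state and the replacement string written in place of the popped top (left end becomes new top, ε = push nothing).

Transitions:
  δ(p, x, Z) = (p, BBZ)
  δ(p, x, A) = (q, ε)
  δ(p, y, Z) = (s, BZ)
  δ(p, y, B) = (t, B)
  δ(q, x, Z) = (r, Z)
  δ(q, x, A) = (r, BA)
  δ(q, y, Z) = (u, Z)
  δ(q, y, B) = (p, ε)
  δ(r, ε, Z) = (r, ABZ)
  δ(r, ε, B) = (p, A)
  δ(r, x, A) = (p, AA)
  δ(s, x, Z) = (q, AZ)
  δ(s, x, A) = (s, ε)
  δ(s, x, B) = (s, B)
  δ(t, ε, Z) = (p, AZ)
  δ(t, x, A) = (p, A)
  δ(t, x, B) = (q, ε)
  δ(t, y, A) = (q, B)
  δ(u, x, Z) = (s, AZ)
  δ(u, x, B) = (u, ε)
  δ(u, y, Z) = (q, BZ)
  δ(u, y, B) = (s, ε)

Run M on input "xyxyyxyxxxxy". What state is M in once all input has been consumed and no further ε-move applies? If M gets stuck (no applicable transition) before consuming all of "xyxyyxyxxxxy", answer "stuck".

(p, xyxyyxyxxxxy, Z) ⊢ (p, yxyyxyxxxxy, BBZ) ⊢ (t, xyyxyxxxxy, BBZ) ⊢ (q, yyxyxxxxy, BZ) ⊢ (p, yxyxxxxy, Z) ⊢ (s, xyxxxxy, BZ) ⊢ (s, yxxxxy, BZ)
No transition for (s, y, top B); M blocks with input yxxxxy remaining.

stuck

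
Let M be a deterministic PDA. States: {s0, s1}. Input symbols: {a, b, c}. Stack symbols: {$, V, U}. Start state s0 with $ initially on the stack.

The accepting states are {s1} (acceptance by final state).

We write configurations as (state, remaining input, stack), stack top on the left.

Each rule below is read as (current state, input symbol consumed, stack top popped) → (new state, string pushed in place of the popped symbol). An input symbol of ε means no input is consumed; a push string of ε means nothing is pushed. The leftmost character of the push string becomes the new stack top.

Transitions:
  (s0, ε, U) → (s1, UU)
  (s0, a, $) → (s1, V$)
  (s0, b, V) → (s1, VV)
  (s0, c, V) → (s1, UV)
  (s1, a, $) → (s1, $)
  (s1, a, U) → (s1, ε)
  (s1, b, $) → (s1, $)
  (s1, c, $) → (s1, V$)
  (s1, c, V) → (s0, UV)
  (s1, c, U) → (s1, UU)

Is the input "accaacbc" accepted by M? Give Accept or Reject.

Reject

(s0, accaacbc, $)
  read a, top $: go to s1, push V$ → (s1, ccaacbc, V$)
  read c, top V: go to s0, push UV → (s0, caacbc, UV$)
  ε-move, top U: go to s1, push UU → (s1, caacbc, UUV$)
  read c, top U: go to s1, push UU → (s1, aacbc, UUUV$)
  read a, top U: go to s1, push ε → (s1, acbc, UUV$)
  read a, top U: go to s1, push ε → (s1, cbc, UV$)
  read c, top U: go to s1, push UU → (s1, bc, UUV$)
No transition applies at (s1, bc, UUV$); input not fully consumed.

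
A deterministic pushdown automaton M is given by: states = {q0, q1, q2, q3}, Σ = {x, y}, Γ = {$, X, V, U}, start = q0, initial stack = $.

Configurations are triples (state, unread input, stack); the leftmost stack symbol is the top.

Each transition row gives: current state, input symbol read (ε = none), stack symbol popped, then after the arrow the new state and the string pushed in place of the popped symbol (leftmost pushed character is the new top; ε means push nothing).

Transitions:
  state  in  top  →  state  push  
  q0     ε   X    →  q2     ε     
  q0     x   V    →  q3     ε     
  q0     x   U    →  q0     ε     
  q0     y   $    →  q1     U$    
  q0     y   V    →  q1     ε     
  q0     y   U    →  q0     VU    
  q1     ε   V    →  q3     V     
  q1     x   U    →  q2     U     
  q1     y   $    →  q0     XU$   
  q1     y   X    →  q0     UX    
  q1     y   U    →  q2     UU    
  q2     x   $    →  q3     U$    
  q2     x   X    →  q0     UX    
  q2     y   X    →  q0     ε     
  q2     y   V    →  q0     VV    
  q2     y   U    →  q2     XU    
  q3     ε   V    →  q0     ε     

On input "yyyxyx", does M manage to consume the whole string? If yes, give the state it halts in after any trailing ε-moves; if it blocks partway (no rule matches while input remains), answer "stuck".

(q0, yyyxyx, $)
  read y, top $: go to q1, push U$ → (q1, yyxyx, U$)
  read y, top U: go to q2, push UU → (q2, yxyx, UU$)
  read y, top U: go to q2, push XU → (q2, xyx, XUU$)
  read x, top X: go to q0, push UX → (q0, yx, UXUU$)
  read y, top U: go to q0, push VU → (q0, x, VUXUU$)
  read x, top V: go to q3, push ε → (q3, ε, UXUU$)
All input consumed; M is in state q3.

q3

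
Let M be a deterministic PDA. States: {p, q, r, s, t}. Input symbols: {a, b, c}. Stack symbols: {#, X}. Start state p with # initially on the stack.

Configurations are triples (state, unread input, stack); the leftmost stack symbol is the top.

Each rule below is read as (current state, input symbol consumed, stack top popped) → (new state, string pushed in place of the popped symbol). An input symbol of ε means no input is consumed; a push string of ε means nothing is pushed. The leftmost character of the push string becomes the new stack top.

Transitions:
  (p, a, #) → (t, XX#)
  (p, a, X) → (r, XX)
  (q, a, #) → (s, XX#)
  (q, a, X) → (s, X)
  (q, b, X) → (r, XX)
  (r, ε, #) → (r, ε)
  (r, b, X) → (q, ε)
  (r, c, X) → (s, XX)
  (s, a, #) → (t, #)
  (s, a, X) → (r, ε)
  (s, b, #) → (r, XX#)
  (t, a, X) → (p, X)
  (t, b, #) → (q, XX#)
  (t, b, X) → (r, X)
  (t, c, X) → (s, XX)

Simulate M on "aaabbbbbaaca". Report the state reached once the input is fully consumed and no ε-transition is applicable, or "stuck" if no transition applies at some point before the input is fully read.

(p, aaabbbbbaaca, #)
  read a, top #: go to t, push XX# → (t, aabbbbbaaca, XX#)
  read a, top X: go to p, push X → (p, abbbbbaaca, XX#)
  read a, top X: go to r, push XX → (r, bbbbbaaca, XXX#)
  read b, top X: go to q, push ε → (q, bbbbaaca, XX#)
  read b, top X: go to r, push XX → (r, bbbaaca, XXX#)
  read b, top X: go to q, push ε → (q, bbaaca, XX#)
  read b, top X: go to r, push XX → (r, baaca, XXX#)
  read b, top X: go to q, push ε → (q, aaca, XX#)
  read a, top X: go to s, push X → (s, aca, XX#)
  read a, top X: go to r, push ε → (r, ca, X#)
  read c, top X: go to s, push XX → (s, a, XX#)
  read a, top X: go to r, push ε → (r, ε, X#)
All input consumed; M is in state r.

r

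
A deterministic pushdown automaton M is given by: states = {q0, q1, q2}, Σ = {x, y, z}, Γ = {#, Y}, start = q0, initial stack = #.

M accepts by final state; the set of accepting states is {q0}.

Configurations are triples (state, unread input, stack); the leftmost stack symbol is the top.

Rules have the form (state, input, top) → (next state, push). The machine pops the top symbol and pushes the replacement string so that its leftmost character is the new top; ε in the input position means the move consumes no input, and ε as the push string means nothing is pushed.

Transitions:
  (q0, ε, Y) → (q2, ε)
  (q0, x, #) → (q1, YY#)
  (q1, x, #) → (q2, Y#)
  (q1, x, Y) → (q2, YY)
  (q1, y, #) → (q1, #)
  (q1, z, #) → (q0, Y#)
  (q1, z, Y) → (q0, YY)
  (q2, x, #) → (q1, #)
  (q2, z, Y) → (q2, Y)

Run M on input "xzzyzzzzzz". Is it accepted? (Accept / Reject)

(q0, xzzyzzzzzz, #)
  read x, top #: go to q1, push YY# → (q1, zzyzzzzzz, YY#)
  read z, top Y: go to q0, push YY → (q0, zyzzzzzz, YYY#)
  ε-move, top Y: go to q2, push ε → (q2, zyzzzzzz, YY#)
  read z, top Y: go to q2, push Y → (q2, yzzzzzz, YY#)
No transition applies at (q2, yzzzzzz, YY#); input not fully consumed.

Reject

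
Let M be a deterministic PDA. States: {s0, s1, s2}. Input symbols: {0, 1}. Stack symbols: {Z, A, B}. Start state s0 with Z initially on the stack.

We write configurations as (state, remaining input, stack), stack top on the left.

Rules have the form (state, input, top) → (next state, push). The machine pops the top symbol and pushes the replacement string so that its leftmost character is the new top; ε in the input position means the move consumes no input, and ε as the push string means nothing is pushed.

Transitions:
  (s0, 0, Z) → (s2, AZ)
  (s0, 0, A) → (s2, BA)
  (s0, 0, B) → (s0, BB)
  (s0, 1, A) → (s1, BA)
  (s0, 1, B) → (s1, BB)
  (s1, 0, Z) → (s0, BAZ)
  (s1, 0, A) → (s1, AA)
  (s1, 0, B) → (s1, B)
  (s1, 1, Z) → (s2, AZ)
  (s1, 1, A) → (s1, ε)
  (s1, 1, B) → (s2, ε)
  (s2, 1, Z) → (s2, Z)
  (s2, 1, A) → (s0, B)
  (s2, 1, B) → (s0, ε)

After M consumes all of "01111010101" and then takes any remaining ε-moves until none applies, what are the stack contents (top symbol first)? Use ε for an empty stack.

BBZ

(s0, 01111010101, Z)
  read 0, top Z: go to s2, push AZ → (s2, 1111010101, AZ)
  read 1, top A: go to s0, push B → (s0, 111010101, BZ)
  read 1, top B: go to s1, push BB → (s1, 11010101, BBZ)
  read 1, top B: go to s2, push ε → (s2, 1010101, BZ)
  read 1, top B: go to s0, push ε → (s0, 010101, Z)
  read 0, top Z: go to s2, push AZ → (s2, 10101, AZ)
  read 1, top A: go to s0, push B → (s0, 0101, BZ)
  read 0, top B: go to s0, push BB → (s0, 101, BBZ)
  read 1, top B: go to s1, push BB → (s1, 01, BBBZ)
  read 0, top B: go to s1, push B → (s1, 1, BBBZ)
  read 1, top B: go to s2, push ε → (s2, ε, BBZ)
All input consumed in state s2 with stack BBZ.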